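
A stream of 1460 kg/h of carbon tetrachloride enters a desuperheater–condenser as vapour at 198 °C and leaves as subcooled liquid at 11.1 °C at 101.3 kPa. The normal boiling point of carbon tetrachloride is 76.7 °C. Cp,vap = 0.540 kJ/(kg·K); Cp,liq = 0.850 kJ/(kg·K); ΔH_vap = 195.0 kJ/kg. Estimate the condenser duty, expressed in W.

vapour 198→76.7 °C: -65.502 kJ/kg
condensation at 76.7 °C: -195 kJ/kg
liquid 76.7→11.1 °C: -55.76 kJ/kg
Δh = -65.502 + -195 + -55.76 = -316.26 kJ/kg
Q = ṁ·Δh = 1460 kg/h × -316.26 kJ/kg = -461740 kJ/h
|Q| = 128.26 kW = 128260 W

Q_c = 128000 W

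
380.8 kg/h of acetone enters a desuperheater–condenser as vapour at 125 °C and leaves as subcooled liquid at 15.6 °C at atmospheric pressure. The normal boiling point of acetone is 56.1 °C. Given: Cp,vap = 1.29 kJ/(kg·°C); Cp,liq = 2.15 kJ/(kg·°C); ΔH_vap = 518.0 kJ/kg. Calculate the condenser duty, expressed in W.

Q_c = 73400 W

vapour 125→56.1 °C: -88.881 kJ/kg
condensation at 56.1 °C: -518 kJ/kg
liquid 56.1→15.6 °C: -87.075 kJ/kg
Δh = -88.881 + -518 + -87.075 = -693.96 kJ/kg
Q = ṁ·Δh = 380.8 kg/h × -693.96 kJ/kg = -264260 kJ/h
|Q| = 73.405 kW = 73405 W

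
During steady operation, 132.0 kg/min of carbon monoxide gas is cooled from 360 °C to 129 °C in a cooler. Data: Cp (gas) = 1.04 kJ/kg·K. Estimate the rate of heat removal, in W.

Q_c = 529000 W

Q = ṁ·Cp·ΔT = 132.0 × 1.04 × (129 − 360) = -31712 kJ/min
Converting: 31712 / 60 s = 528.53 kW
Cooling duty = 528530 W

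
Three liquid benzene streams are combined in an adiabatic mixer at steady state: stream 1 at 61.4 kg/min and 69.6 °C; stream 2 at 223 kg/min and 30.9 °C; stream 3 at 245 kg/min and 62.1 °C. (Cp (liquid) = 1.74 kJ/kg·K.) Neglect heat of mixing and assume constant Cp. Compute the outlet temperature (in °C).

T_out = 49.8 °C

No heat crosses the boundary, so H_out = H_in.
T_out = Σ ṁᵢCp,ᵢTᵢ / Σ ṁᵢCp,ᵢ
      = 45899 / 921.16 = 49.827 °C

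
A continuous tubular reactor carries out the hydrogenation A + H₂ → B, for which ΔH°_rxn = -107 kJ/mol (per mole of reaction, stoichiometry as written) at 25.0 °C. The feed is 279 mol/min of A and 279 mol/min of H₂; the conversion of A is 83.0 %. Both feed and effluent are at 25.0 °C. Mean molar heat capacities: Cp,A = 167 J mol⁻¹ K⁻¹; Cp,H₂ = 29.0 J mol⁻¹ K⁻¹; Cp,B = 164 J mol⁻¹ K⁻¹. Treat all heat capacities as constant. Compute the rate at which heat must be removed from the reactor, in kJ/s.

Extent of reaction ξ = 0.830 × 279 = 231.57 mol/min
Reaction term: ξ·ΔH°_rxn = 231.57 × -107 = -24778 kJ/min
Q = ΔH = -24778 kJ/min = -412.97 kW
Heat removed = 412.97 kJ/s

Q_out = 413 kJ/s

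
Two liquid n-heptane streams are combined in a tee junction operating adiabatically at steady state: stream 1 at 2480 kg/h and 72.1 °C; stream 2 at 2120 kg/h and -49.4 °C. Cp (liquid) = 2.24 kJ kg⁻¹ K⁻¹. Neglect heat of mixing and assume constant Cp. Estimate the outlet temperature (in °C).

T_out = 16.1 °C

Energy balance with Q = 0: Σ ṁᵢCp,ᵢ(T_out − Tᵢ) = 0
Σ ṁᵢCp,ᵢTᵢ = 2480×2.24×72.1 + 2120×2.24×-49.4 = 165940
Σ ṁᵢCp,ᵢ = 2480×2.24 + 2120×2.24 = 10304
T_out = 165940 / 10304 = 16.104 °C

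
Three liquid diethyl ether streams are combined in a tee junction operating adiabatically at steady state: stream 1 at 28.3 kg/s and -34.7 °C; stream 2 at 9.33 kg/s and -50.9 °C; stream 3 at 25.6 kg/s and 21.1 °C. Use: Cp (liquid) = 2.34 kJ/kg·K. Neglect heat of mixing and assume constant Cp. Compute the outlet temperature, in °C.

No heat crosses the boundary, so H_out = H_in.
Σ ṁᵢCp,ᵢTᵢ = 28.3×2.34×-34.7 + 9.33×2.34×-50.9 + 25.6×2.34×21.1 = -2145.2
Σ ṁᵢCp,ᵢ = 28.3×2.34 + 9.33×2.34 + 25.6×2.34 = 147.96
T_out = -2145.2 / 147.96 = -14.499 °C

T_out = -14.5 °C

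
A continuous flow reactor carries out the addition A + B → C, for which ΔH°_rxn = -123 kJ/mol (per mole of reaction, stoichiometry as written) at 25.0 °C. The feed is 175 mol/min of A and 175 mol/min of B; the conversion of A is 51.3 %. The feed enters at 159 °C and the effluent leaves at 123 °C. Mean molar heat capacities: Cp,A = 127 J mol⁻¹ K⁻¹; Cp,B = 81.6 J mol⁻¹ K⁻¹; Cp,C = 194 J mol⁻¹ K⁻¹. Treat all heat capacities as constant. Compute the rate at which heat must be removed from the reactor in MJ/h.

Q_out = 749 MJ/h

Extent of reaction ξ = 0.513 × 175 = 89.775 mol/min
Reaction term: ξ·ΔH°_rxn = 89.775 × -123 = -11042 kJ/min
Sensible, feed 159→25 °C: -4891.7 kJ/min
Outlet flows (mol/min): A 85.225, B 85.225, C 89.775
Sensible, products 25→123 °C: 3449 kJ/min
Q = ΔH = -12485 kJ/min = -208.08 kW
Heat removed = 749.1 MJ/h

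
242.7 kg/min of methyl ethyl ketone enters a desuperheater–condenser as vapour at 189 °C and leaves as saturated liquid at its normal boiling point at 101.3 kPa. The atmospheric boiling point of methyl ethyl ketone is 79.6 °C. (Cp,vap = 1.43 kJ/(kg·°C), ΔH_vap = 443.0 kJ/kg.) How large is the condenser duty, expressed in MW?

vapour 189→79.6 °C: -156.44 kJ/kg
condensation at 79.6 °C: -443 kJ/kg
Δh = -156.44 + -443 = -599.44 kJ/kg
Q = ṁ·Δh = 242.7 kg/min × -599.44 kJ/kg = -145480 kJ/min
|Q| = 2424.7 kW = 2.4247 MW

Q_c = 2.42 MW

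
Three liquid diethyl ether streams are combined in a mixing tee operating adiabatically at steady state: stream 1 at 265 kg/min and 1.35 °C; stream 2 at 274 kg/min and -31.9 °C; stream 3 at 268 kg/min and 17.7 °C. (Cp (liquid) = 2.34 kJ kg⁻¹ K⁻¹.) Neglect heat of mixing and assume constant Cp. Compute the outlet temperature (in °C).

T_out = -4.51 °C

No heat crosses the boundary, so H_out = H_in.
T_out = Σ ṁᵢCp,ᵢTᵢ / Σ ṁᵢCp,ᵢ
      = -8515.8 / 1888.4 = -4.5096 °C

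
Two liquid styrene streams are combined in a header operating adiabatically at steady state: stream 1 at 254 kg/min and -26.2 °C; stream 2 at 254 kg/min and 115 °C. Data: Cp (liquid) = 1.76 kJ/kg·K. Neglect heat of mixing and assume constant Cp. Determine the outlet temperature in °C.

Adiabatic, steady state ⇒ Σ ṁᵢCp,ᵢ(T_out − Tᵢ) = 0
Σ ṁᵢCp,ᵢTᵢ = 254×1.76×-26.2 + 254×1.76×115 = 39697
Σ ṁᵢCp,ᵢ = 254×1.76 + 254×1.76 = 894.08
T_out = 39697 / 894.08 = 44.4 °C

T_out = 44.4 °C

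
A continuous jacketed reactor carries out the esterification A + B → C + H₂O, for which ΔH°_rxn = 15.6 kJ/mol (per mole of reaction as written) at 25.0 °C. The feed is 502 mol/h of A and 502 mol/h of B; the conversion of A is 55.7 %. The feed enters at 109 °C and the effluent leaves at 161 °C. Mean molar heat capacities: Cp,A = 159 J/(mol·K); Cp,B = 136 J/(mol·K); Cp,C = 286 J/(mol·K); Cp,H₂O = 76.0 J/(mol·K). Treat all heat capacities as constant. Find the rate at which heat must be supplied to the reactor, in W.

Extent of reaction ξ = 0.557 × 502 = 279.61 mol/h
Reaction term: ξ·ΔH°_rxn = 279.61 × 15.6 = 4362 kJ/h
Sensible, feed 109→25 °C: -12440 kJ/h
Outlet flows (mol/h): A 222.39, B 222.39, C 279.61, H₂O 279.61
Sensible, products 25→161 °C: 22688 kJ/h
Q = ΔH = 14611 kJ/h = 4.0585 kW
Heat supplied = 4058.5 W

Q_in = 4060 W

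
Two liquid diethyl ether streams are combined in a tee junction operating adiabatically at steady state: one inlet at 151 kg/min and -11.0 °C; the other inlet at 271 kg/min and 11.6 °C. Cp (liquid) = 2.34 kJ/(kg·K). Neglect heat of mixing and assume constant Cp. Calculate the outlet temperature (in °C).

No heat crosses the boundary, so H_out = H_in.
Σ ṁᵢCp,ᵢTᵢ = 151×2.34×-11.0 + 271×2.34×11.6 = 3469.3
Σ ṁᵢCp,ᵢ = 151×2.34 + 271×2.34 = 987.48
T_out = 3469.3 / 987.48 = 3.5133 °C

T_out = 3.51 °C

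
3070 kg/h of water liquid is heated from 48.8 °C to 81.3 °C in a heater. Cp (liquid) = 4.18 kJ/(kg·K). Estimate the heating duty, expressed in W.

Q = ṁ·Cp·ΔT = 3070 × 4.18 × (81.3 − 48.8) = 417060 kJ/h
Converting: 417060 / 3600 s = 115.85 kW
Heating duty = 115850 W

Q = 116000 W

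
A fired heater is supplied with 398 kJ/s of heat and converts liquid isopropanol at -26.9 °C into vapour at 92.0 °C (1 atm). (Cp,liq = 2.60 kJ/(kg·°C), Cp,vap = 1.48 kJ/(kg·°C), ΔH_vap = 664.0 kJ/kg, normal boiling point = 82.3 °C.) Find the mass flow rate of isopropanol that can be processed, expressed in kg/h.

Δh = 2.60×(82.3−-26.9) + 664.0 + 1.48×(92.0−82.3) = 962.28 kJ/kg
Q = 398 kJ/s = 398 kJ/s = 1.4328e+06 kJ/h
ṁ = Q/Δh = 1.4328e+06 / 962.28 = 1489 kg/h

ṁ = 1490 kg/h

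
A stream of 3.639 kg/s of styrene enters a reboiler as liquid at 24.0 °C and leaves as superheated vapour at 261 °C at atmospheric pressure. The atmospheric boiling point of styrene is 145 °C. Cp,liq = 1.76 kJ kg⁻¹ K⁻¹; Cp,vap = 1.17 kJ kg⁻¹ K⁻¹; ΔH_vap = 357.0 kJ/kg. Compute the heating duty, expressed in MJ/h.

Q = 9240 MJ/h

liquid 24.0→145 °C: 212.96 kJ/kg
vaporisation at 145 °C: 357 kJ/kg
vapour 145→261 °C: 135.72 kJ/kg
Δh = 212.96 + 357 + 135.72 = 705.68 kJ/kg
Q = ṁ·Δh = 3.639 kg/s × 705.68 kJ/kg = 2568 kJ/s
|Q| = 2568 kW = 9244.7 MJ/h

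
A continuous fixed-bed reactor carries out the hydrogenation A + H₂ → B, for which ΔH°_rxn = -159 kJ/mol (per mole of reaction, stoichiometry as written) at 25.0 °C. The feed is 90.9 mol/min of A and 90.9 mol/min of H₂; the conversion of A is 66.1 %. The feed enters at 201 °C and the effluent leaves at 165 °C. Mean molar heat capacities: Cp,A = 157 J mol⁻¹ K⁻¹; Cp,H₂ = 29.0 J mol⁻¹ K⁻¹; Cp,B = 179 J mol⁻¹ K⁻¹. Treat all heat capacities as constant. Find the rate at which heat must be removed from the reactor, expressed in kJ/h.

Q_out = 613000 kJ/h

Extent of reaction ξ = 0.661 × 90.9 = 60.085 mol/min
Reaction term: ξ·ΔH°_rxn = 60.085 × -159 = -9553.5 kJ/min
Sensible, feed 201→25 °C: -2975.7 kJ/min
Outlet flows (mol/min): A 30.815, H₂ 30.815, B 60.085
Sensible, products 25→165 °C: 2308.2 kJ/min
Q = ΔH = -10221 kJ/min = -170.35 kW
Heat removed = 613260 kJ/h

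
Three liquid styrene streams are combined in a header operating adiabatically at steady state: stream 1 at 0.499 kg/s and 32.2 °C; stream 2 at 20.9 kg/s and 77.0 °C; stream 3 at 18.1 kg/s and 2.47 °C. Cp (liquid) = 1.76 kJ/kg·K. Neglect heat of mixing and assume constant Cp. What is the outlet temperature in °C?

Energy balance with Q = 0: Σ ṁᵢCp,ᵢ(T_out − Tᵢ) = 0
T_out = Σ ṁᵢCp,ᵢTᵢ / Σ ṁᵢCp,ᵢ
      = 2939.3 / 69.518 = 42.281 °C

T_out = 42.3 °C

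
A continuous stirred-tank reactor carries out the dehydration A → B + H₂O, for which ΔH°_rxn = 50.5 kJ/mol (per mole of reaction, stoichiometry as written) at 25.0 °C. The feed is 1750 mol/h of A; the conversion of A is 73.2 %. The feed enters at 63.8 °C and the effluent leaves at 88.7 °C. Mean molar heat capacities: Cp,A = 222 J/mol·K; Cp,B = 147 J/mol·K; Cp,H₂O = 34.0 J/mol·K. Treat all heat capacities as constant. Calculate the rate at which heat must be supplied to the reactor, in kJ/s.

Q_in = 19.7 kJ/s

Extent of reaction ξ = 0.732 × 1750 = 1281 mol/h
Reaction term: ξ·ΔH°_rxn = 1281 × 50.5 = 64690 kJ/h
Sensible, feed 63.8→25 °C: -15074 kJ/h
Outlet flows (mol/h): A 469, B 1281, H₂O 1281
Sensible, products 25→88.7 °C: 21402 kJ/h
Q = ΔH = 71019 kJ/h = 19.727 kW
Heat supplied = 19.727 kJ/s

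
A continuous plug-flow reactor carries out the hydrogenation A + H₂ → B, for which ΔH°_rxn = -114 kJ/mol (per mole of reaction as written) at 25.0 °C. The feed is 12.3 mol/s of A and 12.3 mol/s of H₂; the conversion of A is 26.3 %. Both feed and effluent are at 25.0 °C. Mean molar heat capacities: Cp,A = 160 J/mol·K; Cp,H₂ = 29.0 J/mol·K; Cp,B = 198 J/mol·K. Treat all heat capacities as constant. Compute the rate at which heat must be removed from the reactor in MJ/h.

Q_out = 1330 MJ/h

Extent of reaction ξ = 0.263 × 12.3 = 3.2349 mol/s
Reaction term: ξ·ΔH°_rxn = 3.2349 × -114 = -368.78 kJ/s
Q = ΔH = -368.78 kJ/s = -368.78 kW
Heat removed = 1327.6 MJ/h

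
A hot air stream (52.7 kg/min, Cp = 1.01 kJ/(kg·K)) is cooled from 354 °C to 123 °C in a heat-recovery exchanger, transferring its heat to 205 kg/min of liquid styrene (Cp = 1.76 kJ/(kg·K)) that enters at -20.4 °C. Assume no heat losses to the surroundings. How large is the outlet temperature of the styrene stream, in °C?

T_c,out = 13.7 °C

Heat released by hot stream: Q = 52.7 × 1.01 × (354 − 123) = 12295 kJ/min
Energy balance on cold side (adiabatic exchanger): Q = ṁ_c·Cp_c·(T_c,out − T_c,in)
T_c,out = -20.4 + 12295/(205 × 1.76) = 13.678 °C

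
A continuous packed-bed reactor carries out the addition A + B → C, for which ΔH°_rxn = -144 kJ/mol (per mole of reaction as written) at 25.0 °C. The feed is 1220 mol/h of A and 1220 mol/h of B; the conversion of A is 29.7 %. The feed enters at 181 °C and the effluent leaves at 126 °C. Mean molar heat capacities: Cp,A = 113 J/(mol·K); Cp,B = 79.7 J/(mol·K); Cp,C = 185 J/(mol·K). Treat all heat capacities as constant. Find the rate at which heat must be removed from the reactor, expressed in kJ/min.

Q_out = 1090 kJ/min

Extent of reaction ξ = 0.297 × 1220 = 362.34 mol/h
Reaction term: ξ·ΔH°_rxn = 362.34 × -144 = -52177 kJ/h
Sensible, feed 181→25 °C: -36675 kJ/h
Outlet flows (mol/h): A 857.66, B 857.66, C 362.34
Sensible, products 25→126 °C: 23463 kJ/h
Q = ΔH = -65389 kJ/h = -18.164 kW
Heat removed = 1089.8 kJ/min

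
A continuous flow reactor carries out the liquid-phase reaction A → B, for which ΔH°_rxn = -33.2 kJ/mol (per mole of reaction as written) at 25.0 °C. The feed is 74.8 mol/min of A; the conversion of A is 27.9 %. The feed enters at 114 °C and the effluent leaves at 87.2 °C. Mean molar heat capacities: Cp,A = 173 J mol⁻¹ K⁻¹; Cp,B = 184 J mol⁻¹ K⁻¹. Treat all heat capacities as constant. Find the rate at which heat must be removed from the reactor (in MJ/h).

Extent of reaction ξ = 0.279 × 74.8 = 20.869 mol/min
Reaction term: ξ·ΔH°_rxn = 20.869 × -33.2 = -692.86 kJ/min
Sensible, feed 114→25 °C: -1151.7 kJ/min
Outlet flows (mol/min): A 53.931, B 20.869
Sensible, products 25→87.2 °C: 819.17 kJ/min
Q = ΔH = -1025.4 kJ/min = -17.09 kW
Heat removed = 61.523 MJ/h

Q_out = 61.5 MJ/h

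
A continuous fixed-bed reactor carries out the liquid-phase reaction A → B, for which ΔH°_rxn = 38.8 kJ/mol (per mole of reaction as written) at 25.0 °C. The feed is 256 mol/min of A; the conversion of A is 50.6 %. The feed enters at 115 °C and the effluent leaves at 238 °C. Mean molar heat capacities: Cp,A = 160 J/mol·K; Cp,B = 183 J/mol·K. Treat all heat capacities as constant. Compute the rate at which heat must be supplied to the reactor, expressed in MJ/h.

Q_in = 642 MJ/h

Extent of reaction ξ = 0.506 × 256 = 129.54 mol/min
Reaction term: ξ·ΔH°_rxn = 129.54 × 38.8 = 5026 kJ/min
Sensible, feed 115→25 °C: -3686.4 kJ/min
Outlet flows (mol/min): A 126.46, B 129.54
Sensible, products 25→238 °C: 9359.1 kJ/min
Q = ΔH = 10699 kJ/min = 178.31 kW
Heat supplied = 641.92 MJ/h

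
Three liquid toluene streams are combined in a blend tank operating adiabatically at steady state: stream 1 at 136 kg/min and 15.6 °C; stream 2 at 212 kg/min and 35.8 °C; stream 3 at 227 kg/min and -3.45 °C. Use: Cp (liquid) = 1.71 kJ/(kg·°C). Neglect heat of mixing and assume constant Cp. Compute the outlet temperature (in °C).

T_out = 15.5 °C

Energy balance with Q = 0: Σ ṁᵢCp,ᵢ(T_out − Tᵢ) = 0
Σ ṁᵢCp,ᵢTᵢ = 136×1.71×15.6 + 212×1.71×35.8 + 227×1.71×-3.45 = 15267
Σ ṁᵢCp,ᵢ = 136×1.71 + 212×1.71 + 227×1.71 = 983.25
T_out = 15267 / 983.25 = 15.527 °C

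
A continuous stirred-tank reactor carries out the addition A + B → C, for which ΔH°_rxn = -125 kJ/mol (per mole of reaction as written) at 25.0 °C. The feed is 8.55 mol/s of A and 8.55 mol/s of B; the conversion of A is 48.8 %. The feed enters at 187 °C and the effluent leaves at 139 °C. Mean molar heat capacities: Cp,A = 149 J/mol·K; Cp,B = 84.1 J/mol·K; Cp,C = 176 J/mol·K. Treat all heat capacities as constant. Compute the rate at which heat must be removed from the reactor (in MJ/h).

Q_out = 2320 MJ/h

Extent of reaction ξ = 0.488 × 8.55 = 4.1724 mol/s
Reaction term: ξ·ΔH°_rxn = 4.1724 × -125 = -521.55 kJ/s
Sensible, feed 187→25 °C: -322.87 kJ/s
Outlet flows (mol/s): A 4.3776, B 4.3776, C 4.1724
Sensible, products 25→139 °C: 200.04 kJ/s
Q = ΔH = -644.37 kJ/s = -644.37 kW
Heat removed = 2319.7 MJ/h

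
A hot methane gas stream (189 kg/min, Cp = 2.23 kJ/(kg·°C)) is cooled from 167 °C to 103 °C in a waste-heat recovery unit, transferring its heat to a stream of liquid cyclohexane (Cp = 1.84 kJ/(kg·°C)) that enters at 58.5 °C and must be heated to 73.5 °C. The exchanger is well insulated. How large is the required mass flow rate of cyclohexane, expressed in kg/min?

ṁ_c = 977 kg/min

Heat released by hot stream: Q = 189 × 2.23 × (167 − 103) = 26974 kJ/min
Energy balance on cold side (adiabatic exchanger): Q = ṁ_c·Cp_c·(T_c,out − T_c,in)
ṁ_c = 26974 / [1.84 × (73.5 − 58.5)] = 977.32 kg/min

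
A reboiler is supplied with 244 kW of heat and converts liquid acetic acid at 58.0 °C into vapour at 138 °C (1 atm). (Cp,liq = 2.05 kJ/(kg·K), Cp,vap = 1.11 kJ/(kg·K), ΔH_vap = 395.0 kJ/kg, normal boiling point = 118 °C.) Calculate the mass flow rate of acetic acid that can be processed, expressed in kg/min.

Δh = 2.05×(118−58.0) + 395.0 + 1.11×(138−118) = 540.2 kJ/kg
Q = 244 kW = 244 kJ/s = 14640 kJ/min
ṁ = Q/Δh = 14640 / 540.2 = 27.101 kg/min

ṁ = 27.1 kg/min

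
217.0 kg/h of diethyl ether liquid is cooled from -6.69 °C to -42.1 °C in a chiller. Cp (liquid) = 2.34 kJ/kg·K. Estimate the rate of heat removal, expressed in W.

Q_c = 4990 W

Q = ṁ·Cp·ΔT = 217.0 × 2.34 × (-42.1 − -6.69) = -17980 kJ/h
Converting: 17980 / 3600 s = 4.9946 kW
Cooling duty = 4994.6 W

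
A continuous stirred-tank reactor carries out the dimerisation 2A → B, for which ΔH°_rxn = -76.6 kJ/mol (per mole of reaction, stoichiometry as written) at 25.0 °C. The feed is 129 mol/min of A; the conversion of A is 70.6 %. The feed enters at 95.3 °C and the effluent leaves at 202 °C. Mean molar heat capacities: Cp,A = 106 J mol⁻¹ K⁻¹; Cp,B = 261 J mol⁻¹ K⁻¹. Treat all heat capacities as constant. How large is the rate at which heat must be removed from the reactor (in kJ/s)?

Extent of reaction ξ = 0.706 × 129 / 2 = 45.537 mol/min
Reaction term: ξ·ΔH°_rxn = 45.537 × -76.6 = -3488.1 kJ/min
Sensible, feed 95.3→25 °C: -961.28 kJ/min
Outlet flows (mol/min): A 37.926, B 45.537
Sensible, products 25→202 °C: 2815.2 kJ/min
Q = ΔH = -1634.2 kJ/min = -27.236 kW
Heat removed = 27.236 kJ/s

Q_out = 27.2 kJ/s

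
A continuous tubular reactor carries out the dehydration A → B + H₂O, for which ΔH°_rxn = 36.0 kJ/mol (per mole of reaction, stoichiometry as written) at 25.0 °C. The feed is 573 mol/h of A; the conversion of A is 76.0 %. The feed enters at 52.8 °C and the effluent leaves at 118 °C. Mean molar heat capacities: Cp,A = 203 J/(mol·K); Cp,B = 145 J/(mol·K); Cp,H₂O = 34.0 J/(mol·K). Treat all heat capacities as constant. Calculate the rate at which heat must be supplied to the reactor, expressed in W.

Extent of reaction ξ = 0.760 × 573 = 435.48 mol/h
Reaction term: ξ·ΔH°_rxn = 435.48 × 36.0 = 15677 kJ/h
Sensible, feed 52.8→25 °C: -3233.7 kJ/h
Outlet flows (mol/h): A 137.52, B 435.48, H₂O 435.48
Sensible, products 25→118 °C: 9845.7 kJ/h
Q = ΔH = 22289 kJ/h = 6.1915 kW
Heat supplied = 6191.5 W

Q_in = 6190 W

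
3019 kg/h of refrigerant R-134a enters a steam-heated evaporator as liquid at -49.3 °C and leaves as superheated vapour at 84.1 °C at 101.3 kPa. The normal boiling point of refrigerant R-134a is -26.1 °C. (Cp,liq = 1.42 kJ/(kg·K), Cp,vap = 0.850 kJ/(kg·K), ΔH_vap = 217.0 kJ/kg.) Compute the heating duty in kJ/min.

Q = 17300 kJ/min

liquid -49.3→-26.1 °C: 32.944 kJ/kg
vaporisation at -26.1 °C: 217 kJ/kg
vapour -26.1→84.1 °C: 93.67 kJ/kg
Δh = 32.944 + 217 + 93.67 = 343.61 kJ/kg
Q = ṁ·Δh = 3019 kg/h × 343.61 kJ/kg = 1.0374e+06 kJ/h
|Q| = 288.16 kW = 17290 kJ/min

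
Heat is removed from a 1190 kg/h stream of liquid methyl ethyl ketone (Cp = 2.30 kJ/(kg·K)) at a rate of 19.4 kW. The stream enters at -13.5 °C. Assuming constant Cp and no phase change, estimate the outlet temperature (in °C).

T_out = -39.0 °C

Q = 19.4 kW = 69840 kJ/h
ΔT = Q/(ṁ·Cp) = 69840/(1190×2.30) = 25.517 K
T_out = -13.5 − 25.517 = -39.017 °C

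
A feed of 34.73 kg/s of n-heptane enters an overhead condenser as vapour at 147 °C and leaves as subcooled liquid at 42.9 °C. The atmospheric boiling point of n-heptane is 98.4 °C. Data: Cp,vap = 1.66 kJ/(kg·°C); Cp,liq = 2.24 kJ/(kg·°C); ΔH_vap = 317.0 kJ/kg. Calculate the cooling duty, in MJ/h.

vapour 147→98.4 °C: -80.676 kJ/kg
condensation at 98.4 °C: -317 kJ/kg
liquid 98.4→42.9 °C: -124.32 kJ/kg
Δh = -80.676 + -317 + -124.32 = -522 kJ/kg
Q = ṁ·Δh = 34.73 kg/s × -522 kJ/kg = -18129 kJ/s
|Q| = 18129 kW = 65264 MJ/h

Q_c = 65300 MJ/h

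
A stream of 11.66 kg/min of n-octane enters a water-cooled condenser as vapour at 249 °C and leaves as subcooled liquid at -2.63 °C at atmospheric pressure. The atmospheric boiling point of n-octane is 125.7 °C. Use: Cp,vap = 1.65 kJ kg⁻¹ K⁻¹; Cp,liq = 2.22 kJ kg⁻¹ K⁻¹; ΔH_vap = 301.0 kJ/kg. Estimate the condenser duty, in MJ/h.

Q_c = 552 MJ/h

vapour 249→125.7 °C: -203.44 kJ/kg
condensation at 125.7 °C: -301 kJ/kg
liquid 125.7→-2.63 °C: -284.89 kJ/kg
Δh = -203.44 + -301 + -284.89 = -789.34 kJ/kg
Q = ṁ·Δh = 11.66 kg/min × -789.34 kJ/kg = -9203.7 kJ/min
|Q| = 153.39 kW = 552.22 MJ/h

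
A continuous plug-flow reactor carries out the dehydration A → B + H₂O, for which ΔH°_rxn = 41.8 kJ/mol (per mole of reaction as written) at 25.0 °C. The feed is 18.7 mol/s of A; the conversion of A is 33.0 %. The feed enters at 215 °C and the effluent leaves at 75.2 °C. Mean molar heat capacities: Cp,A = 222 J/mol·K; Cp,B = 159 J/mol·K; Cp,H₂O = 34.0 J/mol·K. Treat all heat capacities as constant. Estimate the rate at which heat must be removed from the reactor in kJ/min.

Extent of reaction ξ = 0.330 × 18.7 = 6.171 mol/s
Reaction term: ξ·ΔH°_rxn = 6.171 × 41.8 = 257.95 kJ/s
Sensible, feed 215→25 °C: -788.77 kJ/s
Outlet flows (mol/s): A 12.529, B 6.171, H₂O 6.171
Sensible, products 25→75.2 °C: 199.42 kJ/s
Q = ΔH = -331.4 kJ/s = -331.4 kW
Heat removed = 19884 kJ/min

Q_out = 19900 kJ/min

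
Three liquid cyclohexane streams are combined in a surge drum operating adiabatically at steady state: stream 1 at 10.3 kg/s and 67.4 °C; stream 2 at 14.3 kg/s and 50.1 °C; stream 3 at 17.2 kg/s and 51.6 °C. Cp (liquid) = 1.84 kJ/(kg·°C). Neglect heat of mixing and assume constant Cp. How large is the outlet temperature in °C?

T_out = 55.0 °C

Energy balance with Q = 0: Σ ṁᵢCp,ᵢ(T_out − Tᵢ) = 0
Σ ṁᵢCp,ᵢTᵢ = 10.3×1.84×67.4 + 14.3×1.84×50.1 + 17.2×1.84×51.6 = 4228.6
Σ ṁᵢCp,ᵢ = 10.3×1.84 + 14.3×1.84 + 17.2×1.84 = 76.912
T_out = 4228.6 / 76.912 = 54.98 °C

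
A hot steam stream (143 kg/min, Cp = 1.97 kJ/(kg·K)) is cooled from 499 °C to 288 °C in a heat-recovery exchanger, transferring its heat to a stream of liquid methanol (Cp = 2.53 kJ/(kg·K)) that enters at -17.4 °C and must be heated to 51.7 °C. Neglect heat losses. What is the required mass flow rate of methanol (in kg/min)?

ṁ_c = 340 kg/min

Heat released by hot stream: Q = 143 × 1.97 × (499 − 288) = 59441 kJ/min
Energy balance on cold side (adiabatic exchanger): Q = ṁ_c·Cp_c·(T_c,out − T_c,in)
ṁ_c = 59441 / [2.53 × (51.7 − -17.4)] = 340.01 kg/min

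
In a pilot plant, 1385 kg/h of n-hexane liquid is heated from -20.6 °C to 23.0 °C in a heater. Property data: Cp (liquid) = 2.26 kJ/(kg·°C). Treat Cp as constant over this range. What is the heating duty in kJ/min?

Q = 2270 kJ/min

Q = ṁ·Cp·ΔT = 1385 × 2.26 × (23.0 − -20.6) = 136470 kJ/h
Converting: 136470 / 3600 s = 37.909 kW
Heating duty = 2274.5 kJ/min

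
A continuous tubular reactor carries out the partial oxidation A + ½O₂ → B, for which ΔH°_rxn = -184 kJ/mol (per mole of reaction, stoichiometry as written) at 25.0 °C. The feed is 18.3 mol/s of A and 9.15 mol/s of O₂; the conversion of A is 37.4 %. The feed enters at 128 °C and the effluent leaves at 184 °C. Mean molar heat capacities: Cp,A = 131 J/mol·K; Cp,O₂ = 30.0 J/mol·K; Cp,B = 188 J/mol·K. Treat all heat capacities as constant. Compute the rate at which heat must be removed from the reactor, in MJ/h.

Q_out = 3830 MJ/h

Extent of reaction ξ = 0.374 × 18.3 = 6.8442 mol/s
Reaction term: ξ·ΔH°_rxn = 6.8442 × -184 = -1259.3 kJ/s
Sensible, feed 128→25 °C: -275.2 kJ/s
Outlet flows (mol/s): A 11.456, O₂ 5.7279, B 6.8442
Sensible, products 25→184 °C: 470.52 kJ/s
Q = ΔH = -1064 kJ/s = -1064 kW
Heat removed = 3830.4 MJ/h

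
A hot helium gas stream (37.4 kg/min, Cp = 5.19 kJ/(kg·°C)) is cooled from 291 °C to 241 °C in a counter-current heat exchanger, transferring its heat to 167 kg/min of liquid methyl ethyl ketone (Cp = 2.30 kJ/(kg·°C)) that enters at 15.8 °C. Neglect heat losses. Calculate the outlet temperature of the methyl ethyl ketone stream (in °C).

T_c,out = 41.1 °C

Heat released by hot stream: Q = 37.4 × 5.19 × (291 − 241) = 9705.3 kJ/min
Energy balance on cold side (adiabatic exchanger): Q = ṁ_c·Cp_c·(T_c,out − T_c,in)
T_c,out = 15.8 + 9705.3/(167 × 2.30) = 41.068 °C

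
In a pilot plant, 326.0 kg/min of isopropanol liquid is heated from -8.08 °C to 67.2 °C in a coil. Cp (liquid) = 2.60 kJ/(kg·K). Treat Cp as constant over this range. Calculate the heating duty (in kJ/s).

Q = 1060 kJ/s

Q = ṁ·Cp·ΔT = 326.0 × 2.60 × (67.2 − -8.08) = 63807 kJ/min
Converting: 63807 / 60 s = 1063.5 kW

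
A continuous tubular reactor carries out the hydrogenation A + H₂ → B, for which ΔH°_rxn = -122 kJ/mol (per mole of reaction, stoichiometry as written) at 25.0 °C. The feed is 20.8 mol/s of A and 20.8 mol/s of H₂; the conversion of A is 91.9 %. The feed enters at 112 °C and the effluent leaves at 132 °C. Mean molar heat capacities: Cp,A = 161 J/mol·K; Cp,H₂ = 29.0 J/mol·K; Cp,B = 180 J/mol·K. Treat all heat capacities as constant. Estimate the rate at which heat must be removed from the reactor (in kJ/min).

Q_out = 136000 kJ/min

Extent of reaction ξ = 0.919 × 20.8 = 19.115 mol/s
Reaction term: ξ·ΔH°_rxn = 19.115 × -122 = -2332.1 kJ/s
Sensible, feed 112→25 °C: -343.82 kJ/s
Outlet flows (mol/s): A 1.6848, H₂ 1.6848, B 19.115
Sensible, products 25→132 °C: 402.41 kJ/s
Q = ΔH = -2273.5 kJ/s = -2273.5 kW
Heat removed = 136410 kJ/min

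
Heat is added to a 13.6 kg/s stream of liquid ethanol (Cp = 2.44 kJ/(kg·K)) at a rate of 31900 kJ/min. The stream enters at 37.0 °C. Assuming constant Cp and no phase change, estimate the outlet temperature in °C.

T_out = 53.0 °C

Q = 31900 kJ/min = 531.67 kJ/s
ΔT = Q/(ṁ·Cp) = 531.67/(13.6×2.44) = 16.022 K
T_out = 37.0 + 16.022 = 53.022 °C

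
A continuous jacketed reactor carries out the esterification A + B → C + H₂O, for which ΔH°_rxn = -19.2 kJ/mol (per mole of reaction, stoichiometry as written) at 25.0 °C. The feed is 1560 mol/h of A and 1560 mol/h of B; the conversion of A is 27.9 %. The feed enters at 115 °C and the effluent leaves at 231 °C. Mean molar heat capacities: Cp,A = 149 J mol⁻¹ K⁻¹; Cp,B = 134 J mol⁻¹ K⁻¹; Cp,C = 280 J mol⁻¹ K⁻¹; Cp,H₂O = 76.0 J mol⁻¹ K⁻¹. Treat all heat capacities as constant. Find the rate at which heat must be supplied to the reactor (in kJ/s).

Extent of reaction ξ = 0.279 × 1560 = 435.24 mol/h
Reaction term: ξ·ΔH°_rxn = 435.24 × -19.2 = -8356.6 kJ/h
Sensible, feed 115→25 °C: -39733 kJ/h
Outlet flows (mol/h): A 1124.8, B 1124.8, C 435.24, H₂O 435.24
Sensible, products 25→231 °C: 97490 kJ/h
Q = ΔH = 49400 kJ/h = 13.722 kW
Heat supplied = 13.722 kJ/s

Q_in = 13.7 kJ/s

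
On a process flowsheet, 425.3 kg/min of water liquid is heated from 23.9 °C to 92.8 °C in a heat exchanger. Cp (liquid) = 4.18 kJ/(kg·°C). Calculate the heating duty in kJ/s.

Q = 2040 kJ/s

Q = ṁ·Cp·ΔT = 425.3 × 4.18 × (92.8 − 23.9) = 122490 kJ/min
Converting: 122490 / 60 s = 2041.5 kW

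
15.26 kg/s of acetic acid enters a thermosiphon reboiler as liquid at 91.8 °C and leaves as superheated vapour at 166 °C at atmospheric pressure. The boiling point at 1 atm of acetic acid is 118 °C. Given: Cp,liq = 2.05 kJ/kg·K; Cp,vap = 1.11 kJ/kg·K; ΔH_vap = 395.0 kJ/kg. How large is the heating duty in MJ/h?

liquid 91.8→118 °C: 53.71 kJ/kg
vaporisation at 118 °C: 395 kJ/kg
vapour 118→166 °C: 53.28 kJ/kg
Δh = 53.71 + 395 + 53.28 = 501.99 kJ/kg
Q = ṁ·Δh = 15.26 kg/s × 501.99 kJ/kg = 7660.4 kJ/s
|Q| = 7660.4 kW = 27577 MJ/h

Q = 27600 MJ/h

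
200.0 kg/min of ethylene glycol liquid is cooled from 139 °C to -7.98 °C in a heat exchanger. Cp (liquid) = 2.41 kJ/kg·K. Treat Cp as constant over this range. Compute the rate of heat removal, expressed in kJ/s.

Q = ṁ·Cp·ΔT = 200.0 × 2.41 × (-7.98 − 139) = -70844 kJ/min
Converting: 70844 / 60 s = 1180.7 kW

Q_c = 1180 kJ/s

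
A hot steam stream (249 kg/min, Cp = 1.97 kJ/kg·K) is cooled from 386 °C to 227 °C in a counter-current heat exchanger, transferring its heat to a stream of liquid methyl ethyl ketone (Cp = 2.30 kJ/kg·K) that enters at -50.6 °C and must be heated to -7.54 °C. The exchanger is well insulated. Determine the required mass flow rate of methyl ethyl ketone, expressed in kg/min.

Heat released by hot stream: Q = 249 × 1.97 × (386 − 227) = 77994 kJ/min
Energy balance on cold side (adiabatic exchanger): Q = ṁ_c·Cp_c·(T_c,out − T_c,in)
ṁ_c = 77994 / [2.30 × (-7.54 − -50.6)] = 787.52 kg/min

ṁ_c = 788 kg/min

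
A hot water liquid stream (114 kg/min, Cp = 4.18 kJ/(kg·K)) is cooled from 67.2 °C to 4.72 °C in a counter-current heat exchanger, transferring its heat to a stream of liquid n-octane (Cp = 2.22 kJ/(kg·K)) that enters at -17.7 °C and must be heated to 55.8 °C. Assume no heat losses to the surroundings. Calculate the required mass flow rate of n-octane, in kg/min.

Heat released by hot stream: Q = 114 × 4.18 × (67.2 − 4.72) = 29773 kJ/min
Energy balance on cold side (adiabatic exchanger): Q = ṁ_c·Cp_c·(T_c,out − T_c,in)
ṁ_c = 29773 / [2.22 × (55.8 − -17.7)] = 182.47 kg/min

ṁ_c = 182 kg/min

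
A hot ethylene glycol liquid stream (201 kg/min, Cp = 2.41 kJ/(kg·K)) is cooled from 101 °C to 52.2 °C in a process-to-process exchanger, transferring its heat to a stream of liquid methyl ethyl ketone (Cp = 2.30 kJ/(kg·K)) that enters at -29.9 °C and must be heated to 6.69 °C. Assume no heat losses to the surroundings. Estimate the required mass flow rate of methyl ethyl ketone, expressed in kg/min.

Heat released by hot stream: Q = 201 × 2.41 × (101 − 52.2) = 23639 kJ/min
Energy balance on cold side (adiabatic exchanger): Q = ṁ_c·Cp_c·(T_c,out − T_c,in)
ṁ_c = 23639 / [2.30 × (6.69 − -29.9)] = 280.89 kg/min

ṁ_c = 281 kg/min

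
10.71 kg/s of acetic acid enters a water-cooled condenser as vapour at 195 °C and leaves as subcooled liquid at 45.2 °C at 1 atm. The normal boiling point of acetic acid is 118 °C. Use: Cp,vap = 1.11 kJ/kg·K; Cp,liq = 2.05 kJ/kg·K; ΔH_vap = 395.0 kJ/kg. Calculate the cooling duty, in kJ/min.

Q_c = 405000 kJ/min

vapour 195→118 °C: -85.47 kJ/kg
condensation at 118 °C: -395 kJ/kg
liquid 118→45.2 °C: -149.24 kJ/kg
Δh = -85.47 + -395 + -149.24 = -629.71 kJ/kg
Q = ṁ·Δh = 10.71 kg/s × -629.71 kJ/kg = -6744.2 kJ/s
|Q| = 6744.2 kW = 404650 kJ/min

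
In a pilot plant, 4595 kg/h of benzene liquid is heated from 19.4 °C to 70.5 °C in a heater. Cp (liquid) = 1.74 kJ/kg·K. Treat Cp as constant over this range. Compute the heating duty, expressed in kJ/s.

Q = ṁ·Cp·ΔT = 4595 × 1.74 × (70.5 − 19.4) = 408560 kJ/h
Converting: 408560 / 3600 s = 113.49 kW

Q = 113 kJ/s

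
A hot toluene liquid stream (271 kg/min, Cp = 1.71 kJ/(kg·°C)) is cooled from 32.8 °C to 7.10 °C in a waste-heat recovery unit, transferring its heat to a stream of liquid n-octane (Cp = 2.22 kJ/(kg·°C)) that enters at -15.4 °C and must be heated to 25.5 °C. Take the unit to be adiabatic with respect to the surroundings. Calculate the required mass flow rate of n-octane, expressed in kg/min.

ṁ_c = 131 kg/min

Heat released by hot stream: Q = 271 × 1.71 × (32.8 − 7.10) = 11910 kJ/min
Energy balance on cold side (adiabatic exchanger): Q = ṁ_c·Cp_c·(T_c,out − T_c,in)
ṁ_c = 11910 / [2.22 × (25.5 − -15.4)] = 131.17 kg/min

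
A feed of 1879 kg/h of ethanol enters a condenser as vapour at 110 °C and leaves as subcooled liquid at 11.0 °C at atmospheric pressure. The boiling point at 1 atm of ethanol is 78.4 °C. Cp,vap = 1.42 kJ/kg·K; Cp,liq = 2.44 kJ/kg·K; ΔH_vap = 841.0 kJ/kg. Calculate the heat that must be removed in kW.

vapour 110→78.4 °C: -44.872 kJ/kg
condensation at 78.4 °C: -841 kJ/kg
liquid 78.4→11.0 °C: -164.46 kJ/kg
Δh = -44.872 + -841 + -164.46 = -1050.3 kJ/kg
Q = ṁ·Δh = 1879 kg/h × -1050.3 kJ/kg = -1.9736e+06 kJ/h
|Q| = 548.21 kW

Q_c = 548 kW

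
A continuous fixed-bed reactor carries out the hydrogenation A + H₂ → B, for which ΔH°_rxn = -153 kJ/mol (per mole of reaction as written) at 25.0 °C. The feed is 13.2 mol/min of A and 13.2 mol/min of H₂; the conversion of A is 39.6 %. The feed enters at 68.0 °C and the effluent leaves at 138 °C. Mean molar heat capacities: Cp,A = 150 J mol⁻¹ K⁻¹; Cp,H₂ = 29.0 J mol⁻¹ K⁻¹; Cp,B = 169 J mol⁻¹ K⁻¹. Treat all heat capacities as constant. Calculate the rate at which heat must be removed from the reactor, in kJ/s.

Q_out = 10.7 kJ/s

Extent of reaction ξ = 0.396 × 13.2 = 5.2272 mol/min
Reaction term: ξ·ΔH°_rxn = 5.2272 × -153 = -799.76 kJ/min
Sensible, feed 68.0→25 °C: -101.6 kJ/min
Outlet flows (mol/min): A 7.9728, H₂ 7.9728, B 5.2272
Sensible, products 25→138 °C: 261.09 kJ/min
Q = ΔH = -640.27 kJ/min = -10.671 kW
Heat removed = 10.671 kJ/s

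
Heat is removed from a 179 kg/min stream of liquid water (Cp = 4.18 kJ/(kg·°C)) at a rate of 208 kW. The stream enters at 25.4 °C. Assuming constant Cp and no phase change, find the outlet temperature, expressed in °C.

T_out = 8.72 °C

Q = 208 kW = 12480 kJ/min
ΔT = Q/(ṁ·Cp) = 12480/(179×4.18) = 16.68 K
T_out = 25.4 − 16.68 = 8.7204 °C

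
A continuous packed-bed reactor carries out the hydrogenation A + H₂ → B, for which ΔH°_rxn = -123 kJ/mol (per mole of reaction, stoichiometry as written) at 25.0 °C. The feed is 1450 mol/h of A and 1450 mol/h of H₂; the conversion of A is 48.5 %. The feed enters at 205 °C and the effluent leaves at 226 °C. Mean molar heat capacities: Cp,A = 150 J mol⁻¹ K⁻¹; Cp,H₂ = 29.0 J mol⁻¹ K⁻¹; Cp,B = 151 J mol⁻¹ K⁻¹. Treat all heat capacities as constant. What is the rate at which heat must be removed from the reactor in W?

Extent of reaction ξ = 0.485 × 1450 = 703.25 mol/h
Reaction term: ξ·ΔH°_rxn = 703.25 × -123 = -86500 kJ/h
Sensible, feed 205→25 °C: -46719 kJ/h
Outlet flows (mol/h): A 746.75, H₂ 746.75, B 703.25
Sensible, products 25→226 °C: 48212 kJ/h
Q = ΔH = -85007 kJ/h = -23.613 kW
Heat removed = 23613 W

Q_out = 23600 W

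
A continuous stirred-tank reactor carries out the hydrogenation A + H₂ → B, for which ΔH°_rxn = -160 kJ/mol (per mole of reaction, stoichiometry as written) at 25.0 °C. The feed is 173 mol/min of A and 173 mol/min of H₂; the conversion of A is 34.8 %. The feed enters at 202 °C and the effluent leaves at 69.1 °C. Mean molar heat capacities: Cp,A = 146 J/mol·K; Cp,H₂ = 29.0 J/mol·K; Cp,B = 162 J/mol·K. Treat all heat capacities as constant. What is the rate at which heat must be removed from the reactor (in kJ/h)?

Extent of reaction ξ = 0.348 × 173 = 60.204 mol/min
Reaction term: ξ·ΔH°_rxn = 60.204 × -160 = -9632.6 kJ/min
Sensible, feed 202→25 °C: -5358.7 kJ/min
Outlet flows (mol/min): A 112.8, H₂ 112.8, B 60.204
Sensible, products 25→69.1 °C: 1300.6 kJ/min
Q = ΔH = -13691 kJ/min = -228.18 kW
Heat removed = 821440 kJ/h

Q_out = 821000 kJ/h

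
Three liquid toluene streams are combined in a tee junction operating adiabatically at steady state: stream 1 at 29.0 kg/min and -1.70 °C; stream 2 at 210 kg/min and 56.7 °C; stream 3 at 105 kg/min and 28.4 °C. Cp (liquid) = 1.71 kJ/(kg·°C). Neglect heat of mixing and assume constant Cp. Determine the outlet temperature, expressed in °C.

Adiabatic, steady state ⇒ Σ ṁᵢCp,ᵢ(T_out − Tᵢ) = 0
Σ ṁᵢCp,ᵢTᵢ = 29.0×1.71×-1.70 + 210×1.71×56.7 + 105×1.71×28.4 = 25376
Σ ṁᵢCp,ᵢ = 29.0×1.71 + 210×1.71 + 105×1.71 = 588.24
T_out = 25376 / 588.24 = 43.139 °C

T_out = 43.1 °C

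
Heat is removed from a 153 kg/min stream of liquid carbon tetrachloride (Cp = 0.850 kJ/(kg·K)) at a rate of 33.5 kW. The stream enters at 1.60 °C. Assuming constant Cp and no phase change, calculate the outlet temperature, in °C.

T_out = -13.9 °C

Q = 33.5 kW = 2010 kJ/min
ΔT = Q/(ṁ·Cp) = 2010/(153×0.850) = 15.456 K
T_out = 1.60 − 15.456 = -13.856 °C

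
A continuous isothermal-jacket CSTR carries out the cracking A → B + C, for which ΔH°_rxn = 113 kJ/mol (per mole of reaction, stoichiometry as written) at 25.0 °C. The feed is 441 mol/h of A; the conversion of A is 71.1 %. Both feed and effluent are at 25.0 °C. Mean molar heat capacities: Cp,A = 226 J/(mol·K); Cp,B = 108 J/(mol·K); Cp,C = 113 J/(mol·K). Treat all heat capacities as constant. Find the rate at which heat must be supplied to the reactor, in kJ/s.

Extent of reaction ξ = 0.711 × 441 = 313.55 mol/h
Reaction term: ξ·ΔH°_rxn = 313.55 × 113 = 35431 kJ/h
Q = ΔH = 35431 kJ/h = 9.842 kW
Heat supplied = 9.842 kJ/s

Q_in = 9.84 kJ/s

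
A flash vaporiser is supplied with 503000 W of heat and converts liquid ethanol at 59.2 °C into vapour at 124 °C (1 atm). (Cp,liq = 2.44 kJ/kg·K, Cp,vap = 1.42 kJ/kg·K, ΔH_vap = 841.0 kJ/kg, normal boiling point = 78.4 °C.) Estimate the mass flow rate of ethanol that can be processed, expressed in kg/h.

Δh = 2.44×(78.4−59.2) + 841.0 + 1.42×(124−78.4) = 952.6 kJ/kg
Q = 503000 W = 503 kJ/s = 1.8108e+06 kJ/h
ṁ = Q/Δh = 1.8108e+06 / 952.6 = 1900.9 kg/h

ṁ = 1900 kg/h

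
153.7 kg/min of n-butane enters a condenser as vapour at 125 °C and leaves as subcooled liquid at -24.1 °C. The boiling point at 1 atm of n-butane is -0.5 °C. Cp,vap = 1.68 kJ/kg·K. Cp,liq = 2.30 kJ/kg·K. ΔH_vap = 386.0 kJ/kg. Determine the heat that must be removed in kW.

Q_c = 1670 kW

vapour 125→-0.5 °C: -210.84 kJ/kg
condensation at -0.5 °C: -386 kJ/kg
liquid -0.5→-24.1 °C: -54.28 kJ/kg
Δh = -210.84 + -386 + -54.28 = -651.12 kJ/kg
Q = ṁ·Δh = 153.7 kg/min × -651.12 kJ/kg = -100080 kJ/min
|Q| = 1668 kW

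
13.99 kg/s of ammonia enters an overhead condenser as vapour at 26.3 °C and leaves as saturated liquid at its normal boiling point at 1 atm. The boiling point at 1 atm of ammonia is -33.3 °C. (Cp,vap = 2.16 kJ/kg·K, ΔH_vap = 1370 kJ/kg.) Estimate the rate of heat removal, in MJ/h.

Q_c = 75500 MJ/h

vapour 26.3→-33.3 °C: -128.74 kJ/kg
condensation at -33.3 °C: -1370 kJ/kg
Δh = -128.74 + -1370 = -1498.7 kJ/kg
Q = ṁ·Δh = 13.99 kg/s × -1498.7 kJ/kg = -20967 kJ/s
|Q| = 20967 kW = 75482 MJ/h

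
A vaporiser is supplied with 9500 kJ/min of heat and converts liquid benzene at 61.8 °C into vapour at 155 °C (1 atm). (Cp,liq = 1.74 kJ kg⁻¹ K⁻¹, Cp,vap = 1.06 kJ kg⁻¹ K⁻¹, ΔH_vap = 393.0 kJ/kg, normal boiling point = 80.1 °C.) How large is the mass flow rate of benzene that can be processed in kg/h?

Δh = 1.74×(80.1−61.8) + 393.0 + 1.06×(155−80.1) = 504.24 kJ/kg
Q = 9500 kJ/min = 158.33 kJ/s = 570000 kJ/h
ṁ = Q/Δh = 570000 / 504.24 = 1130.4 kg/h

ṁ = 1130 kg/h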